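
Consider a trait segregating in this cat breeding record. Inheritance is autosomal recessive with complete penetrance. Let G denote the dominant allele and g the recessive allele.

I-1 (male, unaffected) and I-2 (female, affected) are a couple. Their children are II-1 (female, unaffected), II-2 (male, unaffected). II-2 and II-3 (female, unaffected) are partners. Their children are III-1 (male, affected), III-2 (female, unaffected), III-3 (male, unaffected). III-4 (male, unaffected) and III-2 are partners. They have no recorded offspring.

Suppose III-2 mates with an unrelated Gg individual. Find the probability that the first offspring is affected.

1/6

II-2 is unaffected so carries G and received g from I-2 (gg), so II-2 is Gg.
II-3 is unaffected so carries G and passed g to III-1 (gg), so II-3 is Gg.
III-2 is an unaffected offspring of II-2 (Gg) × II-3 (Gg), whose cross gives 1/4 GG : 1/2 Gg : 1/4 gg; conditioning on being unaffected, III-2 is GG with probability 1/3, Gg with probability 2/3.
Summing over parental genotype combinations, P(offspring is affected) = 2/3·1/4 = 1/6.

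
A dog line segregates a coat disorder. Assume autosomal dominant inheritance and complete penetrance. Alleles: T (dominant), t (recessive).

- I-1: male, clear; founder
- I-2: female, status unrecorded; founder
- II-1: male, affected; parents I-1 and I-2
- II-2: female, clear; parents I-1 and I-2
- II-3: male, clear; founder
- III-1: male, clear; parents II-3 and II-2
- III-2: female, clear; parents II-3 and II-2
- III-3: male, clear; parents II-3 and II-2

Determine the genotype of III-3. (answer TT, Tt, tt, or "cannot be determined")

III-3 is clear, so III-3 is tt.

tt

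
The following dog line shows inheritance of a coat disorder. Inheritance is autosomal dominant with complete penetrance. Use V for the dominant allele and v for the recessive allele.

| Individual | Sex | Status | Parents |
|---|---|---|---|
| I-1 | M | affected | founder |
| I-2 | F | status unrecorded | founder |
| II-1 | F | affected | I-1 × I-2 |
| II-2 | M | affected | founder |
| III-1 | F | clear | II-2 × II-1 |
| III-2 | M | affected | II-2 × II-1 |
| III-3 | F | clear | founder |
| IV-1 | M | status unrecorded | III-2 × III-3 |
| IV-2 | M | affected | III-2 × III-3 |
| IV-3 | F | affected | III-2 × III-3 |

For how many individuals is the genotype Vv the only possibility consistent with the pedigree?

Obligate heterozygotes: II-1 is affected so carries V and passed v to III-1 (vv), so II-1 is Vv; II-2 is affected so carries V and passed v to III-1 (vv), so II-2 is Vv; IV-2 is affected so carries V and received v from III-3 (vv), so IV-2 is Vv; IV-3 is affected so carries V and received v from III-3 (vv), so IV-3 is Vv.
Every other individual is either homozygous by phenotype or has at least one consistent homozygous assignment, so the count is 4.

4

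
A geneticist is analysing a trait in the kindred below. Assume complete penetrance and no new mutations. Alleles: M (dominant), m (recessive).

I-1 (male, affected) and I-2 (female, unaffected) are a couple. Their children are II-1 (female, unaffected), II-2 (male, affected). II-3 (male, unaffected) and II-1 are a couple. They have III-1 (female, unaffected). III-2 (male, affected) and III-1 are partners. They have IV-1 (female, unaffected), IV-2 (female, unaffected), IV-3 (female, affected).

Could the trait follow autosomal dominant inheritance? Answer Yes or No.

Yes

A consistent assignment under autosomal dominant exists: I-1 Mm, I-2 mm, II-1 mm, II-2 Mm, II-3 mm, III-1 mm, III-2 Mm, IV-1 mm, IV-2 mm, IV-3 Mm.
In this assignment every recorded phenotype matches its genotype and every non-founder's genotype is obtainable from its parents' genotypes, so the pedigree is consistent.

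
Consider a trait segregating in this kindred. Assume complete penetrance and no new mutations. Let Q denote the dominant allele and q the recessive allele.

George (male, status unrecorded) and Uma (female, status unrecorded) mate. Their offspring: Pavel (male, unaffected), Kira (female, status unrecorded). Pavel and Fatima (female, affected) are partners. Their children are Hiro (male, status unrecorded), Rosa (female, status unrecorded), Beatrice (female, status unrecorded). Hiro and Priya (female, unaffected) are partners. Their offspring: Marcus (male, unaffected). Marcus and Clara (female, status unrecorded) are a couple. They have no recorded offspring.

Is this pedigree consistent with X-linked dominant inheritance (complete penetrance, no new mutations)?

Yes

A consistent assignment under X-linked dominant exists: George X^Q Y, Uma X^Q X^q, Pavel X^q Y, Kira X^Q X^Q, Fatima X^Q X^Q, Hiro X^Q Y, Rosa X^Q X^q, Beatrice X^Q X^q, Priya X^q X^q, Marcus X^q Y, Clara X^Q X^Q.
In this assignment every recorded phenotype matches its genotype and every non-founder's genotype is obtainable from its parents' genotypes, so the pedigree is consistent.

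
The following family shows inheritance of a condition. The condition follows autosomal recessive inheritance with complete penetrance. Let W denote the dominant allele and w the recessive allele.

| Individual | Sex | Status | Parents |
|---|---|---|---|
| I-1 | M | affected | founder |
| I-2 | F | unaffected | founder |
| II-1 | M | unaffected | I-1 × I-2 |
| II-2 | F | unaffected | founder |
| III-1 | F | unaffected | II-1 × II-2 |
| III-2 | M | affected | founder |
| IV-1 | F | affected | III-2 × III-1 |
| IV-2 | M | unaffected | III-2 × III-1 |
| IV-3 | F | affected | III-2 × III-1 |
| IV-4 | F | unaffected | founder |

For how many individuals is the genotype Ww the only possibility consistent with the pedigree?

3

Obligate heterozygotes: II-1 is unaffected so carries W and received w from I-1 (ww), so II-1 is Ww; III-1 is unaffected so carries W and passed w to IV-1 (ww), so III-1 is Ww; IV-2 is unaffected so carries W and received w from III-2 (ww), so IV-2 is Ww.
Every other individual is either homozygous by phenotype or has at least one consistent homozygous assignment, so the count is 3.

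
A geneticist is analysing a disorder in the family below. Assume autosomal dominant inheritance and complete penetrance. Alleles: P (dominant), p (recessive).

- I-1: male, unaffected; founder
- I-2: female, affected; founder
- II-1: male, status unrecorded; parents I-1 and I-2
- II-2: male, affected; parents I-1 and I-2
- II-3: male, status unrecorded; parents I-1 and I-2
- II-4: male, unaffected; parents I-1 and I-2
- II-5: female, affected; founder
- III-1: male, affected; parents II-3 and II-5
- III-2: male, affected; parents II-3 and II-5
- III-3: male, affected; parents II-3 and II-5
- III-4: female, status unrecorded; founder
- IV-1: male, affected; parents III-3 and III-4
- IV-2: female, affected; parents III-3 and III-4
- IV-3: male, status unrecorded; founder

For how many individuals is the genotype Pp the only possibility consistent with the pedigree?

2

Obligate heterozygotes: I-2 is affected so carries P and passed p to II-4 (pp), so I-2 is Pp; II-2 is affected so carries P and received p from I-1 (pp), so II-2 is Pp.
Every other individual is either homozygous by phenotype or has at least one consistent homozygous assignment, so the count is 2.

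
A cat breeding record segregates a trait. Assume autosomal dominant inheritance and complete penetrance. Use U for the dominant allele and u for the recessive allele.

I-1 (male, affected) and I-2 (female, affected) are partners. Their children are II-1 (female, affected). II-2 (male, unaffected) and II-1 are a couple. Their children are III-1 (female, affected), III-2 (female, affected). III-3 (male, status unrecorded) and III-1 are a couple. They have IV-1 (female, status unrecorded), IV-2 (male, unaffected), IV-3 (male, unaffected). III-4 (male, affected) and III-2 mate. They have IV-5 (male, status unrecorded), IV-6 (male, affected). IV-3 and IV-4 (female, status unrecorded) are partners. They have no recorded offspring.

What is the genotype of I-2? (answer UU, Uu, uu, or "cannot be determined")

I-2's phenotype allows UU or Uu, and no parent or child forces a single allele at both positions; consistent genotype assignments exist with I-2 as UU or Uu.

cannot be determined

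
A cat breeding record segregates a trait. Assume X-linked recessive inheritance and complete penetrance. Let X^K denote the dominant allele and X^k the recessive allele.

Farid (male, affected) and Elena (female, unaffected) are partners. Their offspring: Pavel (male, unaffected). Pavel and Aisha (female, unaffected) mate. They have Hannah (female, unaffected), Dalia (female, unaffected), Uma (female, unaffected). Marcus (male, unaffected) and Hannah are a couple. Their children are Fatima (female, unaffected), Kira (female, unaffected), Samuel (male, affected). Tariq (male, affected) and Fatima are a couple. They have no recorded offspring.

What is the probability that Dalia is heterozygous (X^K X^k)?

1/2

Pavel is unaffected, so Pavel is X^K Y.
Aisha is unaffected so carries K and passed k to Hannah (X^K X^k, whose K came from Pavel), so Aisha is X^K X^k.
Their cross gives offspring ratios 1/2 X^K X^K : 1/2 X^K X^k. Conditioning on Dalia being unaffected, P(X^K X^k) = 1/2 / 1 = 1/2.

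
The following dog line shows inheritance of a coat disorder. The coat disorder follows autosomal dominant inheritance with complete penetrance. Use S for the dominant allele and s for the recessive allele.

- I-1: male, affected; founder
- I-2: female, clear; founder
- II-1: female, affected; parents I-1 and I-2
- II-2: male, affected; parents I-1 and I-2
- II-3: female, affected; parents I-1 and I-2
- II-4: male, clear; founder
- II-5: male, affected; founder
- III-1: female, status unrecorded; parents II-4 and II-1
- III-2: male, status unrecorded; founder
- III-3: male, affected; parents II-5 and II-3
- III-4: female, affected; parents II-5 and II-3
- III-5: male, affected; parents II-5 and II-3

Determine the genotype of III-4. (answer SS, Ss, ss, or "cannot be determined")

III-4's phenotype allows SS or Ss, and no parent or child forces a single allele at both positions; consistent genotype assignments exist with III-4 as SS or Ss.

cannot be determined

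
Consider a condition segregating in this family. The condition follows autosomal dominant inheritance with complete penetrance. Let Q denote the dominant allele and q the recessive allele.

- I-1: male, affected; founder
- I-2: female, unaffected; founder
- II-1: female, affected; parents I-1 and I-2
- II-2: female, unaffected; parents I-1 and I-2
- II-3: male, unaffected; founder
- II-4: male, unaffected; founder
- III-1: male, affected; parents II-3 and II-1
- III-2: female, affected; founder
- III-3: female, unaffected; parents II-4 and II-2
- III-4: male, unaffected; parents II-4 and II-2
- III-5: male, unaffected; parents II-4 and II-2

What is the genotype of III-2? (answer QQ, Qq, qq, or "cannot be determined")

cannot be determined

III-2's phenotype allows QQ or Qq, and no parent or child forces a single allele at both positions; consistent genotype assignments exist with III-2 as QQ or Qq.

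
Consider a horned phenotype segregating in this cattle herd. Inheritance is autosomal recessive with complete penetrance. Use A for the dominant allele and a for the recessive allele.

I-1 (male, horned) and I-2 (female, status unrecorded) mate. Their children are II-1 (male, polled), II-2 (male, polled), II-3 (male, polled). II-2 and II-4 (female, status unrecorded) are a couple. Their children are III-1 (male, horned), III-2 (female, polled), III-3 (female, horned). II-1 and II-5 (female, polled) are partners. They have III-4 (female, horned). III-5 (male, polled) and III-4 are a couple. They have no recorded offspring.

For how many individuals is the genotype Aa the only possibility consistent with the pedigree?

4

Obligate heterozygotes: II-1 is polled so carries A and received a from I-1 (aa), so II-1 is Aa; II-2 is polled so carries A and received a from I-1 (aa), so II-2 is Aa; II-3 is polled so carries A and received a from I-1 (aa), so II-3 is Aa; II-5 is polled so carries A and passed a to III-4 (aa), so II-5 is Aa.
Every other individual is either homozygous by phenotype or has at least one consistent homozygous assignment, so the count is 4.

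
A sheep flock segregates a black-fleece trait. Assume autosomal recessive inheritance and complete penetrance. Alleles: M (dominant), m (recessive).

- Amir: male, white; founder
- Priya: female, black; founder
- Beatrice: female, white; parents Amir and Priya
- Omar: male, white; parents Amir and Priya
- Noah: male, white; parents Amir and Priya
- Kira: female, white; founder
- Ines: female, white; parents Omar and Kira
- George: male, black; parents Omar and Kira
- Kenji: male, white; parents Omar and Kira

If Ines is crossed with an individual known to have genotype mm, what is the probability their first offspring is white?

2/3

Omar is white so carries M and received m from Priya (mm), so Omar is Mm.
Kira is white so carries M and passed m to George (mm), so Kira is Mm.
Ines is a white offspring of Omar (Mm) × Kira (Mm), whose cross gives 1/4 MM : 1/2 Mm : 1/4 mm; conditioning on being white, Ines is MM with probability 1/3, Mm with probability 2/3.
Summing over parental genotype combinations, P(offspring is white) = 1/3·1 + 2/3·1/2 = 2/3.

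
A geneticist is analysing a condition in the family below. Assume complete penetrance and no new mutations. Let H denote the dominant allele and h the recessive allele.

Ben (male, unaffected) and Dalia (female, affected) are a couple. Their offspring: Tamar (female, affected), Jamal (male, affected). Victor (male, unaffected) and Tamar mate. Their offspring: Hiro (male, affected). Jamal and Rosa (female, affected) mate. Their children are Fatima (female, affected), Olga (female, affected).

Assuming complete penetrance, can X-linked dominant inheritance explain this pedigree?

Yes

A consistent assignment under X-linked dominant exists: Ben X^h Y, Dalia X^H X^H, Tamar X^H X^h, Jamal X^H Y, Victor X^h Y, Rosa X^H X^H, Hiro X^H Y, Fatima X^H X^H, Olga X^H X^H.
In this assignment every recorded phenotype matches its genotype and every non-founder's genotype is obtainable from its parents' genotypes, so the pedigree is consistent.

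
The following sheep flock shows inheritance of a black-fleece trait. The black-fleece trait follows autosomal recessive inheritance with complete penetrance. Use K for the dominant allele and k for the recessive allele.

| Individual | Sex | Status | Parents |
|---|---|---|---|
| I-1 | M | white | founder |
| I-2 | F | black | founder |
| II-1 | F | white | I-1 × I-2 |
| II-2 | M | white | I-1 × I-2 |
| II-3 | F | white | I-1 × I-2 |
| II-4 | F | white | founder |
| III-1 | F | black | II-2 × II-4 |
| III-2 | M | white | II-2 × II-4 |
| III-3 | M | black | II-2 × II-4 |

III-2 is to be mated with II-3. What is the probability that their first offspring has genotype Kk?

1/2

II-2 is white so carries K and received k from I-2 (kk), so II-2 is Kk.
II-4 is white so carries K and passed k to III-1 (kk), so II-4 is Kk.
III-2 is a white offspring of II-2 (Kk) × II-4 (Kk), whose cross gives 1/4 KK : 1/2 Kk : 1/4 kk; conditioning on being white, III-2 is KK with probability 1/3, Kk with probability 2/3.
II-3 is white so carries K and received k from I-2 (kk), so II-3 is Kk.
Summing over parental genotype combinations, P(offspring has genotype Kk) = 1/3·1/2 + 2/3·1/2 = 1/2.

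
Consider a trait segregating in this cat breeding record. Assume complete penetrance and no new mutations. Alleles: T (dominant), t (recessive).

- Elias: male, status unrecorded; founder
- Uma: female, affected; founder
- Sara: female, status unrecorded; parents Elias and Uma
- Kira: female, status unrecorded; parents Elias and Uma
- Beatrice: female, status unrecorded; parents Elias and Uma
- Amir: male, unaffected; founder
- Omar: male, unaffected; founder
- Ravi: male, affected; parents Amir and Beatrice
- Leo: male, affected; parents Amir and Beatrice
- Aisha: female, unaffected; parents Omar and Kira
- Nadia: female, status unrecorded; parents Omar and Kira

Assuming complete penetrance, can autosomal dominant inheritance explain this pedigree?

A consistent assignment under autosomal dominant exists: Elias TT, Uma Tt, Sara TT, Kira Tt, Beatrice TT, Amir tt, Omar tt, Ravi Tt, Leo Tt, Aisha tt, Nadia Tt.
In this assignment every recorded phenotype matches its genotype and every non-founder's genotype is obtainable from its parents' genotypes, so the pedigree is consistent.

Yes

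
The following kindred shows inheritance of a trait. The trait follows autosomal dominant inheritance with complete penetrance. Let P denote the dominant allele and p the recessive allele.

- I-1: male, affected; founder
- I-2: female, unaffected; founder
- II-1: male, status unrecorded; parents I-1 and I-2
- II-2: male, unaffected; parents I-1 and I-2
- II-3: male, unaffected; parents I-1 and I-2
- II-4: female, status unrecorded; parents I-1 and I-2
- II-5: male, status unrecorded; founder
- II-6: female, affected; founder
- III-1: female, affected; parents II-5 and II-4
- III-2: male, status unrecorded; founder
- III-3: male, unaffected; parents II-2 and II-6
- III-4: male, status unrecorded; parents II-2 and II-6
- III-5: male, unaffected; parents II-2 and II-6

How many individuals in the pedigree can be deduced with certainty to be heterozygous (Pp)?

Obligate heterozygotes: I-1 is affected so carries P and passed p to II-2 (pp), so I-1 is Pp; II-6 is affected so carries P and passed p to III-3 (pp), so II-6 is Pp.
Every other individual is either homozygous by phenotype or has at least one consistent homozygous assignment, so the count is 2.

2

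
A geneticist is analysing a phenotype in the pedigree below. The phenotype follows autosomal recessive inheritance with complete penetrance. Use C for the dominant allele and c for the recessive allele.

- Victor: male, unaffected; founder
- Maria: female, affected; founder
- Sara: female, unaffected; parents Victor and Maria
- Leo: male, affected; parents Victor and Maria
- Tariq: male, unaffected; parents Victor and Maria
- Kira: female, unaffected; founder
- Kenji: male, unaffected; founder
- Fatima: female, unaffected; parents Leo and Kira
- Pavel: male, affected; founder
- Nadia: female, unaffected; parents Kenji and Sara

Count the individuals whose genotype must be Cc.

4

Obligate heterozygotes: Victor is unaffected so carries C and passed c to Leo (cc), so Victor is Cc; Sara is unaffected so carries C and received c from Maria (cc), so Sara is Cc; Tariq is unaffected so carries C and received c from Maria (cc), so Tariq is Cc; Fatima is unaffected so carries C and received c from Leo (cc), so Fatima is Cc.
Every other individual is either homozygous by phenotype or has at least one consistent homozygous assignment, so the count is 4.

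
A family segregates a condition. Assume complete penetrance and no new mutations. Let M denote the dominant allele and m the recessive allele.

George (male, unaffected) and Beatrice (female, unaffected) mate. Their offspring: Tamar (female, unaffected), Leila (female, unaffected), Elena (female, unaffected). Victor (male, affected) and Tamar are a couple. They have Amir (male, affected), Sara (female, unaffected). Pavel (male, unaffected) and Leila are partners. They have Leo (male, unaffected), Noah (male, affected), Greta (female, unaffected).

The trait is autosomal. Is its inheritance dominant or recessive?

Pavel and Leila are both unaffected yet have an affected child Noah. Under dominance, an affected child requires at least one affected parent, so the trait cannot be dominant.

recessive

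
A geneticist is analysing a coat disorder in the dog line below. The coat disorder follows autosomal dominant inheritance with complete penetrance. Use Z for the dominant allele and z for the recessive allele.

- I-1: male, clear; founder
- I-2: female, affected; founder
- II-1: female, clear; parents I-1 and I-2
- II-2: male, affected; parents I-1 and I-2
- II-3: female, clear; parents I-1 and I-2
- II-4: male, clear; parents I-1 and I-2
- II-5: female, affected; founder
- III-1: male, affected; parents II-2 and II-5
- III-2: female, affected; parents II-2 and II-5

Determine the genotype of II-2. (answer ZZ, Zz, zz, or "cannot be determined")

Zz

From phenotype alone, II-2 is ZZ or Zz.
II-2 is affected so carries Z and received z from I-1 (zz), so II-2 is Zz.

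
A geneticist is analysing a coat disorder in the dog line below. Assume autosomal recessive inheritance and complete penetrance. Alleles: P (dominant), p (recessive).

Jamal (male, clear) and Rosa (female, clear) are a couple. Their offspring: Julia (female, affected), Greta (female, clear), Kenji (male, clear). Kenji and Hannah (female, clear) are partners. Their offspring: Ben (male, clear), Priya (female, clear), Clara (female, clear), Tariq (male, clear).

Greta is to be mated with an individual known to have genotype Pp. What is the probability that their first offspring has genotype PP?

Jamal is clear so carries P and passed p to Julia (pp), so Jamal is Pp.
Rosa is clear so carries P and passed p to Julia (pp), so Rosa is Pp.
Greta is a clear offspring of Jamal (Pp) × Rosa (Pp), whose cross gives 1/4 PP : 1/2 Pp : 1/4 pp; conditioning on being clear, Greta is PP with probability 1/3, Pp with probability 2/3.
Summing over parental genotype combinations, P(offspring has genotype PP) = 1/3·1/2 + 2/3·1/4 = 1/3.

1/3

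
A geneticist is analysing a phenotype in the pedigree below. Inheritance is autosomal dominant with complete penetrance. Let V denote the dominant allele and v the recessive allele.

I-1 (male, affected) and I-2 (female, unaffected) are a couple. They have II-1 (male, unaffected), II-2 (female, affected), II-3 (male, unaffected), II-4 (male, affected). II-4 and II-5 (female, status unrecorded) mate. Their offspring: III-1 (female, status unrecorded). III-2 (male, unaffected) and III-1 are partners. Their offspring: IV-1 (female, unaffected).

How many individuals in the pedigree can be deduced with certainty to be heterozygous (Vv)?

Obligate heterozygotes: I-1 is affected so carries V and passed v to II-1 (vv), so I-1 is Vv; II-2 is affected so carries V and received v from I-2 (vv), so II-2 is Vv; II-4 is affected so carries V and received v from I-2 (vv), so II-4 is Vv.
Every other individual is either homozygous by phenotype or has at least one consistent homozygous assignment, so the count is 3.

3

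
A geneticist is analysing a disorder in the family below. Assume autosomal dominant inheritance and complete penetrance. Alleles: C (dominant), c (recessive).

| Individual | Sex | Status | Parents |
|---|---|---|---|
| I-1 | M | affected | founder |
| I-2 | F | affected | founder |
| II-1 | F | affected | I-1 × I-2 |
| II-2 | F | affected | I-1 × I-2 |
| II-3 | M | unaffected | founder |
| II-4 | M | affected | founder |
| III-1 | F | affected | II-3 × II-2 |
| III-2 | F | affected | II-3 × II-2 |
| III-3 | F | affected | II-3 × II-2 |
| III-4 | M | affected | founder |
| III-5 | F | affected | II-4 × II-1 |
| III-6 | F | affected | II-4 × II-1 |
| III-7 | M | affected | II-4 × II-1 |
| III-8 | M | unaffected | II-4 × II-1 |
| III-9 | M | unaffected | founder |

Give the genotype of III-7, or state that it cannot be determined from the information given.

cannot be determined

III-7's phenotype allows CC or Cc, and no parent or child forces a single allele at both positions; consistent genotype assignments exist with III-7 as CC or Cc.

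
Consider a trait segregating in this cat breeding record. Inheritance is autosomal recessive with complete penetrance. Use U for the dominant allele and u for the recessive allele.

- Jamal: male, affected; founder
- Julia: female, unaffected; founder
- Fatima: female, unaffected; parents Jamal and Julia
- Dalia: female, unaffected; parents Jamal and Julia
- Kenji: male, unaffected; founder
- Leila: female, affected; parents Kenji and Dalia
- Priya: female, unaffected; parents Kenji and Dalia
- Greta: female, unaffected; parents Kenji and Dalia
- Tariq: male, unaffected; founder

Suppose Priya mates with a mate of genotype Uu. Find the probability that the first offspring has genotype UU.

Kenji is unaffected so carries U and passed u to Leila (uu), so Kenji is Uu.
Dalia is unaffected so carries U and received u from Jamal (uu), so Dalia is Uu.
Priya is an unaffected offspring of Kenji (Uu) × Dalia (Uu), whose cross gives 1/4 UU : 1/2 Uu : 1/4 uu; conditioning on being unaffected, Priya is UU with probability 1/3, Uu with probability 2/3.
Summing over parental genotype combinations, P(offspring has genotype UU) = 1/3·1/2 + 2/3·1/4 = 1/3.

1/3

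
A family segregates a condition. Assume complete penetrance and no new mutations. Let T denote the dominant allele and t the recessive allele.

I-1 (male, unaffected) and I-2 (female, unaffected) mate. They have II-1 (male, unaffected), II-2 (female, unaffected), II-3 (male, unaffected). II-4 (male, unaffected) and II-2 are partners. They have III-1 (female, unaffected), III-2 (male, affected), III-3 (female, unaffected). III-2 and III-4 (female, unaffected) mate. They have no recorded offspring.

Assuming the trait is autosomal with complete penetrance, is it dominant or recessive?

recessive

II-4 and II-2 are both unaffected yet have an affected child III-2. Under dominance, an affected child requires at least one affected parent, so the trait cannot be dominant.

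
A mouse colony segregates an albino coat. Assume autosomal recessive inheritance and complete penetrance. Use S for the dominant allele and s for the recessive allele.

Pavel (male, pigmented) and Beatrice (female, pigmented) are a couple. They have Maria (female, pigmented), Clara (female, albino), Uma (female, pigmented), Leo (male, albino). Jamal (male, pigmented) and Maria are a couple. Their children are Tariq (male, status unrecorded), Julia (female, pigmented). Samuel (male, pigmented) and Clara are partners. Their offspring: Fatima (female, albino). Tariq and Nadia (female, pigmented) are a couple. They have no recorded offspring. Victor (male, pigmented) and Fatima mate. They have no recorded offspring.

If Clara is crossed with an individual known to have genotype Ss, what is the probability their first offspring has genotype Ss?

1/2

Clara is albino, so Clara is ss.
The cross gives 1/2 Ss : 1/2 ss, so P(offspring has genotype Ss) = 1/2.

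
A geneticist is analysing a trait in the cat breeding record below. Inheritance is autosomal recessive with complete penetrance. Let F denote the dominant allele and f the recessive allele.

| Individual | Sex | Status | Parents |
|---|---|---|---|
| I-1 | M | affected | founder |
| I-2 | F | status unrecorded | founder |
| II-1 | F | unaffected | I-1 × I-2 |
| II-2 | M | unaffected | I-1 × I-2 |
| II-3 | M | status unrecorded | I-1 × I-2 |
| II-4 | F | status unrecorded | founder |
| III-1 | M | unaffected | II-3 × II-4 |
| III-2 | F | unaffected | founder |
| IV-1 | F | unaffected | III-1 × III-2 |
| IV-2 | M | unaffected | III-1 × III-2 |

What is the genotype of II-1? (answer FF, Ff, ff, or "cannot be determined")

From phenotype alone, II-1 is FF or Ff.
II-1 is unaffected so carries F and received f from I-1 (ff), so II-1 is Ff.

Ff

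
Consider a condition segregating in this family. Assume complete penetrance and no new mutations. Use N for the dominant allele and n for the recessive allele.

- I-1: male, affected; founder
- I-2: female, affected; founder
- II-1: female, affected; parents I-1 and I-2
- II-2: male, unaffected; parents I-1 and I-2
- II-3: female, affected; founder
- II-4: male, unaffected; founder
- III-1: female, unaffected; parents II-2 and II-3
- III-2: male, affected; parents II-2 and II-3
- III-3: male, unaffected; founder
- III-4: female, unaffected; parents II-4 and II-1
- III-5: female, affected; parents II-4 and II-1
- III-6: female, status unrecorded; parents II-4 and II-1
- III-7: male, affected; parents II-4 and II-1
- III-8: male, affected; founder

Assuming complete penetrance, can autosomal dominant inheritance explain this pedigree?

A consistent assignment under autosomal dominant exists: I-1 Nn, I-2 Nn, II-1 Nn, II-2 nn, II-3 Nn, II-4 nn, III-1 nn, III-2 Nn, III-3 nn, III-4 nn, III-5 Nn, III-6 Nn, III-7 Nn, III-8 NN.
In this assignment every recorded phenotype matches its genotype and every non-founder's genotype is obtainable from its parents' genotypes, so the pedigree is consistent.

Yes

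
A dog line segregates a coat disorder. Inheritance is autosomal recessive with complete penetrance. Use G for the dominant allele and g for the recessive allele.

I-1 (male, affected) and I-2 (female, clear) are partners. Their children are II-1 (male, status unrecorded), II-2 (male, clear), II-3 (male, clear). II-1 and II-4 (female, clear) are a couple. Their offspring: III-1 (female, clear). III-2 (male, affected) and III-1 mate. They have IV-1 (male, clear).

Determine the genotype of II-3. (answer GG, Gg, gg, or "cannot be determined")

Gg

From phenotype alone, II-3 is GG or Gg.
II-3 is clear so carries G and received g from I-1 (gg), so II-3 is Gg.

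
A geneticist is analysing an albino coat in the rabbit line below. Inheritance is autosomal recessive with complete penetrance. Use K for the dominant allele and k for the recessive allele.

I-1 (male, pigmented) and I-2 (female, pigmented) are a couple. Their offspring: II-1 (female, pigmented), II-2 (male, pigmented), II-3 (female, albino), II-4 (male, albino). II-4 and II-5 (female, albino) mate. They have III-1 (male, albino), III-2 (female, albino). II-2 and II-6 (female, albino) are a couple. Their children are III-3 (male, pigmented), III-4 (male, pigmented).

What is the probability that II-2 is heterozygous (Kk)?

1/3

I-1 is pigmented so carries K and passed k to II-3 (kk), so I-1 is Kk.
I-2 is pigmented so carries K and passed k to II-3 (kk), so I-2 is Kk.
Their cross gives offspring ratios 1/4 KK : 1/2 Kk : 1/4 kk. Conditioning on II-2 being pigmented, P(Kk) = 1/2 / 3/4 = 2/3 before taking II-2's own offspring into account.
II-6 is albino, so II-6 is kk.
Now use II-2's offspring. Probability of each recorded status — pigmented son III-3: 1/2 if II-2 is Kk, 1 if KK; pigmented son III-4: 1/2 if II-2 is Kk, 1 if KK.
Bayes: P(Kk) = 2/3·1/4 / (2/3·1/4 + 1/3·1) = 1/3.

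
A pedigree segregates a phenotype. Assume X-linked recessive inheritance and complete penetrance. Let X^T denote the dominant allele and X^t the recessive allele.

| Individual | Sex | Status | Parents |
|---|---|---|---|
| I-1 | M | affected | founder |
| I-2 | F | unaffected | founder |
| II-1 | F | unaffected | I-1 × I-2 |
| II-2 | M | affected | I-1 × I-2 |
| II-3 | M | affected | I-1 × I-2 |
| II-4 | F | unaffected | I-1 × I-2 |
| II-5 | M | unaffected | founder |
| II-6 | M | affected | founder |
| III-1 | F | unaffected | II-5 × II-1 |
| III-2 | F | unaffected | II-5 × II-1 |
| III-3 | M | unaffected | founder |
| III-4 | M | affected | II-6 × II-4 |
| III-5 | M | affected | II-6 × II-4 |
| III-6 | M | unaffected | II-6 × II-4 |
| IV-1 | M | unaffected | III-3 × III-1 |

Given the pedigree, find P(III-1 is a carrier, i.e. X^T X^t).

II-5 is unaffected, so II-5 is X^T Y.
II-1 is unaffected so carries T and received t from I-1 (X^t Y), so II-1 is X^T X^t.
Their cross gives offspring ratios 1/2 X^T X^T : 1/2 X^T X^t. Conditioning on III-1 being unaffected, P(X^T X^t) = 1/2 / 1 = 1/2 before taking III-1's own offspring into account.
III-3 is unaffected, so III-3 is X^T Y.
Now use III-1's offspring. Probability of each recorded status — unaffected son IV-1: 1/2 if III-1 is X^T X^t, 1 if X^T X^T.
Bayes: P(X^T X^t) = 1/2·1/2 / (1/2·1/2 + 1/2·1) = 1/3.

1/3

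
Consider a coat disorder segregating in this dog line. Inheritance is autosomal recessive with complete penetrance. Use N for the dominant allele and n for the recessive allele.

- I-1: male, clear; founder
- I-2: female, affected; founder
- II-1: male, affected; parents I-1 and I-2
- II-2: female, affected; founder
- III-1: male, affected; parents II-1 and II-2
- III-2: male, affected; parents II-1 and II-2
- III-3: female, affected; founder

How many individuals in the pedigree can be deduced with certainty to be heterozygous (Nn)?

1

Obligate heterozygotes: I-1 is clear so carries N and passed n to II-1 (nn), so I-1 is Nn.
Every other individual is either homozygous by phenotype or has at least one consistent homozygous assignment, so the count is 1.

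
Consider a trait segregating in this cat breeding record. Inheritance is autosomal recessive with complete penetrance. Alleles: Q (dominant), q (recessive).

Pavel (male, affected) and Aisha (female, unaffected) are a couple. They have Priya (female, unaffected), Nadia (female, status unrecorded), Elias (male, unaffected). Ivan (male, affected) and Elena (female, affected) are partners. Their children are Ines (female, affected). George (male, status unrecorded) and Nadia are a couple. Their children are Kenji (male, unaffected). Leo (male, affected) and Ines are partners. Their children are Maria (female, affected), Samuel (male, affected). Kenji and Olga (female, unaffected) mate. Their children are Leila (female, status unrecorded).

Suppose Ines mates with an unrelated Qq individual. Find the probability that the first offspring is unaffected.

Ines is affected, so Ines is qq.
The cross gives 1/2 Qq : 1/2 qq, so P(offspring is unaffected) = 1/2.

1/2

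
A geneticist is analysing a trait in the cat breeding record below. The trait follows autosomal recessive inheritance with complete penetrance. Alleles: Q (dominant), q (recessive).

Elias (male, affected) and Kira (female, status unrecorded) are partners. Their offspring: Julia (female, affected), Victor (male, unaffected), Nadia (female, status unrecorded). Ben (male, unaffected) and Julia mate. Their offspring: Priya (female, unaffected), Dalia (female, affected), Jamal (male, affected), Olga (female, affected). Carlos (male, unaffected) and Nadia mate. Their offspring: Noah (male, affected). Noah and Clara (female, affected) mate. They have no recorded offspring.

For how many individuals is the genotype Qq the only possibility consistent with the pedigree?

5

Obligate heterozygotes: Kira passed Q to Victor (Qq, whose q came from Elias) and passed q to Julia (qq), so Kira is Qq; Victor is unaffected so carries Q and received q from Elias (qq), so Victor is Qq; Ben is unaffected so carries Q and passed q to Dalia (qq), so Ben is Qq; Carlos is unaffected so carries Q and passed q to Noah (qq), so Carlos is Qq; Priya is unaffected so carries Q and received q from Julia (qq), so Priya is Qq.
Every other individual is either homozygous by phenotype or has at least one consistent homozygous assignment, so the count is 5.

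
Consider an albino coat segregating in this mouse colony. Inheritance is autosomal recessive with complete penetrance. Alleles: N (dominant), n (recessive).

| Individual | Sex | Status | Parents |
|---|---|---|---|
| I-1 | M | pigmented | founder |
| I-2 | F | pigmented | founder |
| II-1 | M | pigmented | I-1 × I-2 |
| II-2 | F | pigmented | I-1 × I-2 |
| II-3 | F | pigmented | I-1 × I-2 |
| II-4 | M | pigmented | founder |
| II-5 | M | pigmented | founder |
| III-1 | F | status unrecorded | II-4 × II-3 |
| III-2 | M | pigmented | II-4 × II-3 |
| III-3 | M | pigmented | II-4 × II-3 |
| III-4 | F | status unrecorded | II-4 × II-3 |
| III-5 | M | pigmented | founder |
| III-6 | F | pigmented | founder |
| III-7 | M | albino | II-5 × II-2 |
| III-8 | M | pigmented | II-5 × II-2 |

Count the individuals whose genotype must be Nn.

Obligate heterozygotes: II-2 is pigmented so carries N and passed n to III-7 (nn), so II-2 is Nn; II-5 is pigmented so carries N and passed n to III-7 (nn), so II-5 is Nn.
Every other individual is either homozygous by phenotype or has at least one consistent homozygous assignment, so the count is 2.

2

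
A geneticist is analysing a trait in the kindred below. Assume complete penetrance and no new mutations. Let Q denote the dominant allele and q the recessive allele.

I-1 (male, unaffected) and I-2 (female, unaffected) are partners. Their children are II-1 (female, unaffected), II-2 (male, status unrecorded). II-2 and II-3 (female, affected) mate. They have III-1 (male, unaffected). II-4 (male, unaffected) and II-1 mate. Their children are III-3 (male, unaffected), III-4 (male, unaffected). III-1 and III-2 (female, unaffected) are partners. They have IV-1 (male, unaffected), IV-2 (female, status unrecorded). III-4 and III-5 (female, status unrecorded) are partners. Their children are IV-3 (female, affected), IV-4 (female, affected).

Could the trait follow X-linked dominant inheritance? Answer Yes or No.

A consistent assignment under X-linked dominant exists: I-1 X^q Y, I-2 X^q X^q, II-1 X^q X^q, II-2 X^q Y, II-3 X^Q X^q, II-4 X^q Y, III-1 X^q Y, III-2 X^q X^q, III-3 X^q Y, III-4 X^q Y, III-5 X^Q X^Q, IV-1 X^q Y, IV-2 X^q X^q, IV-3 X^Q X^q, IV-4 X^Q X^q.
In this assignment every recorded phenotype matches its genotype and every non-founder's genotype is obtainable from its parents' genotypes, so the pedigree is consistent.

Yes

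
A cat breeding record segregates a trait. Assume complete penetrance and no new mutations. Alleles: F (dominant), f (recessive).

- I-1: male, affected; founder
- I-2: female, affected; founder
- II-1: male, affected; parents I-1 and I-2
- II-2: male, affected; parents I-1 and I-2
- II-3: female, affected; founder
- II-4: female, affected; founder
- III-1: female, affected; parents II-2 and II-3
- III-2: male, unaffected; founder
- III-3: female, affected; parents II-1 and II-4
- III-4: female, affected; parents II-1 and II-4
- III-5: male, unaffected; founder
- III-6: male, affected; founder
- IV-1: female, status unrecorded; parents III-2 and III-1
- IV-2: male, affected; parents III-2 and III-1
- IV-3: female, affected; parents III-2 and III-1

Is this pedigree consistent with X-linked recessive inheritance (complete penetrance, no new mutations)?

No

Under X-linked recessive, IV-3 (affected, female) cannot arise from III-2 (unaffected) × III-1 (affected).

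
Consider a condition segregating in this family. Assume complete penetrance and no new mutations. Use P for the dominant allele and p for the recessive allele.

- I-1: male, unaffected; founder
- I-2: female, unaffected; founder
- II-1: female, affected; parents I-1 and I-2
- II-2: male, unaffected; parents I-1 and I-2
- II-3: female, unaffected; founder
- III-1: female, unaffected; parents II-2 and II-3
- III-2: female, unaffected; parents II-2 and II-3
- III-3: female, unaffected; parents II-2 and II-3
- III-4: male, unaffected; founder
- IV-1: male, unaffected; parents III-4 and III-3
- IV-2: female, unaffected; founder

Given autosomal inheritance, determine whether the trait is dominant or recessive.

I-1 and I-2 are both unaffected yet have an affected child II-1. Under dominance, an affected child requires at least one affected parent, so the trait cannot be dominant.

recessive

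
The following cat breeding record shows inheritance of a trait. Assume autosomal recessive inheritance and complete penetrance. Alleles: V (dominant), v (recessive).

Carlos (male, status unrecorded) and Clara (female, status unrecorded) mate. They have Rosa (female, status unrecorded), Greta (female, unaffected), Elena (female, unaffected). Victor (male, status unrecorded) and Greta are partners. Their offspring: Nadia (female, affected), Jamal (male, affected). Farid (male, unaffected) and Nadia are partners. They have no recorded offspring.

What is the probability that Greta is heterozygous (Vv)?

1

Greta is unaffected so carries V and passed v to Nadia (vv), so Greta is Vv, giving P(Vv) = 1.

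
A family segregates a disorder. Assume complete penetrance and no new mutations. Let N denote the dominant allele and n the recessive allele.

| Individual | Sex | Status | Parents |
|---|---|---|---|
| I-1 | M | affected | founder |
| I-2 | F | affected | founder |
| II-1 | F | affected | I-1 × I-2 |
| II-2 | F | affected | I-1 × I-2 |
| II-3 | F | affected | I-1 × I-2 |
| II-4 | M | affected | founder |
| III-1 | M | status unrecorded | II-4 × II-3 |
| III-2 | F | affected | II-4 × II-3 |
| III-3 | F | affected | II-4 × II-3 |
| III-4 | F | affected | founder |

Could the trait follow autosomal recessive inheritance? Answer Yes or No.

Yes

A consistent assignment under autosomal recessive exists: I-1 nn, I-2 nn, II-1 nn, II-2 nn, II-3 nn, II-4 nn, III-1 nn, III-2 nn, III-3 nn, III-4 nn.
In this assignment every recorded phenotype matches its genotype and every non-founder's genotype is obtainable from its parents' genotypes, so the pedigree is consistent.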